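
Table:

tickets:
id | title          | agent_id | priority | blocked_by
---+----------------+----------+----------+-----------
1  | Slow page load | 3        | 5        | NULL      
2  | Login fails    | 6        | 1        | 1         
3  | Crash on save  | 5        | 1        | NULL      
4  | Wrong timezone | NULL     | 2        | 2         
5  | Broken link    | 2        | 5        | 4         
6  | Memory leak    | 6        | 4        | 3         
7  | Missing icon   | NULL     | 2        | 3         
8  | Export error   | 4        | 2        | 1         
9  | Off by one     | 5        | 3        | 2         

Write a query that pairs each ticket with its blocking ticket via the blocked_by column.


This is a self-join: tickets is joined to a second copy of itself, matching each row's blocked_by to another row's id. Use LEFT JOIN so rows with blocked_by=NULL are kept.
  - ticket 1 (Slow page load): blocked_by=NULL -> NULL
  - ticket 2 (Login fails): blocked_by=1 -> Slow page load
  - ticket 3 (Crash on save): blocked_by=NULL -> NULL
  - ticket 4 (Wrong timezone): blocked_by=2 -> Login fails
  - ticket 5 (Broken link): blocked_by=4 -> Wrong timezone
  - ticket 6 (Memory leak): blocked_by=3 -> Crash on save
  - ticket 7 (Missing icon): blocked_by=3 -> Crash on save
  - ticket 8 (Export error): blocked_by=1 -> Slow page load
  - ticket 9 (Off by one): blocked_by=2 -> Login fails

SQL:
SELECT a.title AS item, b.title AS blocked_by
FROM tickets a
LEFT JOIN tickets b ON a.blocked_by = b.id

Result:
item           | blocked_by    
---------------+---------------
Slow page load | NULL          
Login fails    | Slow page load
Crash on save  | NULL          
Wrong timezone | Login fails   
Broken link    | Wrong timezone
Memory leak    | Crash on save 
Missing icon   | Crash on save 
Export error   | Slow page load
Off by one     | Login fails   


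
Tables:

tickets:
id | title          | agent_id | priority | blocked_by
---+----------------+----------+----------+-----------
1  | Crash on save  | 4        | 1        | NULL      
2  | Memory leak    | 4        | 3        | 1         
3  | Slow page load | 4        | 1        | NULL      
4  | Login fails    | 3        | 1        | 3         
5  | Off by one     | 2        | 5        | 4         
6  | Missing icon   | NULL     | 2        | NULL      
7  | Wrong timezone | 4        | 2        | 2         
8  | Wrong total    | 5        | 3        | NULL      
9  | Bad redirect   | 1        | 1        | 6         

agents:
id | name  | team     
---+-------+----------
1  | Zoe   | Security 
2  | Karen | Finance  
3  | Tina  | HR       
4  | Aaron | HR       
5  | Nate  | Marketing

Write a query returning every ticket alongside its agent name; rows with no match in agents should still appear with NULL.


LEFT JOIN keeps every row from tickets (the left table); where agent_id has no match in agents, the agent columns become NULL. Walk through each ticket:
  - ticket 1 (Crash on save): agent_id=4 -> matches Aaron
  - ticket 2 (Memory leak): agent_id=4 -> matches Aaron
  - ticket 3 (Slow page load): agent_id=4 -> matches Aaron
  - ticket 4 (Login fails): agent_id=3 -> matches Tina
  - ticket 5 (Off by one): agent_id=2 -> matches Karen
  - ticket 6 (Missing icon): agent_id=NULL, no match -> kept with NULL
  - ticket 7 (Wrong timezone): agent_id=4 -> matches Aaron
  - ticket 8 (Wrong total): agent_id=5 -> matches Nate
  - ticket 9 (Bad redirect): agent_id=1 -> matches Zoe
All 9 rows appear; 1 has NULL agent.

SQL:
SELECT a.title, b.name AS agent
FROM tickets a
LEFT JOIN agents b ON a.agent_id = b.id

Result:
title          | agent
---------------+------
Crash on save  | Aaron
Memory leak    | Aaron
Slow page load | Aaron
Login fails    | Tina 
Off by one     | Karen
Missing icon   | NULL 
Wrong timezone | Aaron
Wrong total    | Nate 
Bad redirect   | Zoe  


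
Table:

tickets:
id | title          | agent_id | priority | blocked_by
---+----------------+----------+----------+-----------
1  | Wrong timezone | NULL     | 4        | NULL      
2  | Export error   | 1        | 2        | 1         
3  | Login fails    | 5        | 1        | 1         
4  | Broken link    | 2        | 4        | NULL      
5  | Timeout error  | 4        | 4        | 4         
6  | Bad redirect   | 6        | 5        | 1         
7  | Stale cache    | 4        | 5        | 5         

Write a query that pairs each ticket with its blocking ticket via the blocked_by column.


This is a self-join: tickets is joined to a second copy of itself, matching each row's blocked_by to another row's id. Use LEFT JOIN so rows with blocked_by=NULL are kept.
  - ticket 1 (Wrong timezone): blocked_by=NULL -> NULL
  - ticket 2 (Export error): blocked_by=1 -> Wrong timezone
  - ticket 3 (Login fails): blocked_by=1 -> Wrong timezone
  - ticket 4 (Broken link): blocked_by=NULL -> NULL
  - ticket 5 (Timeout error): blocked_by=4 -> Broken link
  - ticket 6 (Bad redirect): blocked_by=1 -> Wrong timezone
  - ticket 7 (Stale cache): blocked_by=5 -> Timeout error

SQL:
SELECT a.title AS item, b.title AS blocked_by
FROM tickets a
LEFT JOIN tickets b ON a.blocked_by = b.id

Result:
item           | blocked_by    
---------------+---------------
Wrong timezone | NULL          
Export error   | Wrong timezone
Login fails    | Wrong timezone
Broken link    | NULL          
Timeout error  | Broken link   
Bad redirect   | Wrong timezone
Stale cache    | Timeout error 


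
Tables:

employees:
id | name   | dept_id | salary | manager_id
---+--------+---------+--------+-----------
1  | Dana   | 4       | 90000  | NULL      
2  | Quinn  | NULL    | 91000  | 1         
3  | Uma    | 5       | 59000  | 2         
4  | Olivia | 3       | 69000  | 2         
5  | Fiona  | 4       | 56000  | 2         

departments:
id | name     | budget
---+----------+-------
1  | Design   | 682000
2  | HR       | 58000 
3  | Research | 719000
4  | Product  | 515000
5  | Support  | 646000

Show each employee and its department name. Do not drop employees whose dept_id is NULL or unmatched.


LEFT JOIN keeps every row from employees (the left table); where dept_id has no match in departments, the department columns become NULL. Walk through each employee:
  - employee 1 (Dana): dept_id=4 -> matches Product
  - employee 2 (Quinn): dept_id=NULL, no match -> kept with NULL
  - employee 3 (Uma): dept_id=5 -> matches Support
  - employee 4 (Olivia): dept_id=3 -> matches Research
  - employee 5 (Fiona): dept_id=4 -> matches Product
All 5 rows appear; 1 has NULL department.

SQL:
SELECT a.name, b.name AS department
FROM employees a
LEFT JOIN departments b ON a.dept_id = b.id

Result:
name   | department
-------+-----------
Dana   | Product   
Quinn  | NULL      
Uma    | Support   
Olivia | Research  
Fiona  | Product   


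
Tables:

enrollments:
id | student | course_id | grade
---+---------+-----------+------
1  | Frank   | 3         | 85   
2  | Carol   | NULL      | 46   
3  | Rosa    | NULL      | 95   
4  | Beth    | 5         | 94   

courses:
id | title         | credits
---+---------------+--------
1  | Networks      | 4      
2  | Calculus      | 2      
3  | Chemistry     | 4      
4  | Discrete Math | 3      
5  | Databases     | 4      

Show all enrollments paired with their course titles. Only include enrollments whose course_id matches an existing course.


INNER JOIN keeps only enrollments rows whose course_id matches an id in courses. Walk through each enrollment:
  - enrollment 1 (Frank): course_id=3 -> matches Chemistry
  - enrollment 2 (Carol): course_id=NULL, no match -> dropped
  - enrollment 3 (Rosa): course_id=NULL, no match -> dropped
  - enrollment 4 (Beth): course_id=5 -> matches Databases
So 2 of 4 rows are dropped.

SQL:
SELECT a.student, b.title AS course
FROM enrollments a
INNER JOIN courses b ON a.course_id = b.id

Result:
student | course   
--------+----------
Frank   | Chemistry
Beth    | Databases


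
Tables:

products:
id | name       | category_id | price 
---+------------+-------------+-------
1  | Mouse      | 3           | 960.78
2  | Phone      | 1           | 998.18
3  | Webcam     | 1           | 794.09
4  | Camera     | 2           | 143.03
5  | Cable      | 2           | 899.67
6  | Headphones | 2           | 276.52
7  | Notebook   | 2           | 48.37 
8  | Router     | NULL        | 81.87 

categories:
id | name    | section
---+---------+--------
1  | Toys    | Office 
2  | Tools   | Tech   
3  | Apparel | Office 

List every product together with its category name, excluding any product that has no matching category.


INNER JOIN keeps only products rows whose category_id matches an id in categories. Walk through each product:
  - product 1 (Mouse): category_id=3 -> matches Apparel
  - product 2 (Phone): category_id=1 -> matches Toys
  - product 3 (Webcam): category_id=1 -> matches Toys
  - product 4 (Camera): category_id=2 -> matches Tools
  - product 5 (Cable): category_id=2 -> matches Tools
  - product 6 (Headphones): category_id=2 -> matches Tools
  - product 7 (Notebook): category_id=2 -> matches Tools
  - product 8 (Router): category_id=NULL, no match -> dropped
So 1 of 8 rows is dropped.

SQL:
SELECT a.name, b.name AS category
FROM products a
INNER JOIN categories b ON a.category_id = b.id

Result:
name       | category
-----------+---------
Mouse      | Apparel 
Phone      | Toys    
Webcam     | Toys    
Camera     | Tools   
Cable      | Tools   
Headphones | Tools   
Notebook   | Tools   


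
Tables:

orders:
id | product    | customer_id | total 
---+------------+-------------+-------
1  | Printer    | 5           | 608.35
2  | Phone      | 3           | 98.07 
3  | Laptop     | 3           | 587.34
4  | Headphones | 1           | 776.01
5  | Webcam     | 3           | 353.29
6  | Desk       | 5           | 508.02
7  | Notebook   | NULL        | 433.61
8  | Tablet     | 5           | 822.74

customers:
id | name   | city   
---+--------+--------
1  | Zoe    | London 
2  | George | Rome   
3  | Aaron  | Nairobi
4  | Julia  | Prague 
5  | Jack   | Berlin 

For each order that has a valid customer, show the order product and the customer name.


INNER JOIN keeps only orders rows whose customer_id matches an id in customers. Walk through each order:
  - order 1 (Printer): customer_id=5 -> matches Jack
  - order 2 (Phone): customer_id=3 -> matches Aaron
  - order 3 (Laptop): customer_id=3 -> matches Aaron
  - order 4 (Headphones): customer_id=1 -> matches Zoe
  - order 5 (Webcam): customer_id=3 -> matches Aaron
  - order 6 (Desk): customer_id=5 -> matches Jack
  - order 7 (Notebook): customer_id=NULL, no match -> dropped
  - order 8 (Tablet): customer_id=5 -> matches Jack
So 1 of 8 rows is dropped.

SQL:
SELECT a.product, b.name AS customer
FROM orders a
INNER JOIN customers b ON a.customer_id = b.id

Result:
product    | customer
-----------+---------
Printer    | Jack    
Phone      | Aaron   
Laptop     | Aaron   
Headphones | Zoe     
Webcam     | Aaron   
Desk       | Jack    
Tablet     | Jack    


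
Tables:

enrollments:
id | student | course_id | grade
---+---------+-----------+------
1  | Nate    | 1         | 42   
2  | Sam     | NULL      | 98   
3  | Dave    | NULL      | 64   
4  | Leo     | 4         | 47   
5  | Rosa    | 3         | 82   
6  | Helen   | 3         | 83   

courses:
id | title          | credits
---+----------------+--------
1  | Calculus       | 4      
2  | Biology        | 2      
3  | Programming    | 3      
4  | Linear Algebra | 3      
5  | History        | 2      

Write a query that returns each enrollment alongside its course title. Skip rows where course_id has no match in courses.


INNER JOIN keeps only enrollments rows whose course_id matches an id in courses. Walk through each enrollment:
  - enrollment 1 (Nate): course_id=1 -> matches Calculus
  - enrollment 2 (Sam): course_id=NULL, no match -> dropped
  - enrollment 3 (Dave): course_id=NULL, no match -> dropped
  - enrollment 4 (Leo): course_id=4 -> matches Linear Algebra
  - enrollment 5 (Rosa): course_id=3 -> matches Programming
  - enrollment 6 (Helen): course_id=3 -> matches Programming
So 2 of 6 rows are dropped.

SQL:
SELECT a.student, b.title AS course
FROM enrollments a
INNER JOIN courses b ON a.course_id = b.id

Result:
student | course        
--------+---------------
Nate    | Calculus      
Leo     | Linear Algebra
Rosa    | Programming   
Helen   | Programming   


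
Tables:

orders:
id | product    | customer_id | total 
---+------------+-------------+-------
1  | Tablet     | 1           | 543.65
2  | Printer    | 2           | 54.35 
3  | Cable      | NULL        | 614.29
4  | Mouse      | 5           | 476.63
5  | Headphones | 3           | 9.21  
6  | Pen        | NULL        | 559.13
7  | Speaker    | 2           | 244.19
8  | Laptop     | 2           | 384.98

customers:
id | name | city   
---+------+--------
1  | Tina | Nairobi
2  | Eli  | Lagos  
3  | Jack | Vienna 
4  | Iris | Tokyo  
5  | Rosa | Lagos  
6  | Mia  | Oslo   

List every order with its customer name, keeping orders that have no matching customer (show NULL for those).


LEFT JOIN keeps every row from orders (the left table); where customer_id has no match in customers, the customer columns become NULL. Walk through each order:
  - order 1 (Tablet): customer_id=1 -> matches Tina
  - order 2 (Printer): customer_id=2 -> matches Eli
  - order 3 (Cable): customer_id=NULL, no match -> kept with NULL
  - order 4 (Mouse): customer_id=5 -> matches Rosa
  - order 5 (Headphones): customer_id=3 -> matches Jack
  - order 6 (Pen): customer_id=NULL, no match -> kept with NULL
  - order 7 (Speaker): customer_id=2 -> matches Eli
  - order 8 (Laptop): customer_id=2 -> matches Eli
All 8 rows appear; 2 have NULL customer.

SQL:
SELECT a.product, b.name AS customer
FROM orders a
LEFT JOIN customers b ON a.customer_id = b.id

Result:
product    | customer
-----------+---------
Tablet     | Tina    
Printer    | Eli     
Cable      | NULL    
Mouse      | Rosa    
Headphones | Jack    
Pen        | NULL    
Speaker    | Eli     
Laptop     | Eli     


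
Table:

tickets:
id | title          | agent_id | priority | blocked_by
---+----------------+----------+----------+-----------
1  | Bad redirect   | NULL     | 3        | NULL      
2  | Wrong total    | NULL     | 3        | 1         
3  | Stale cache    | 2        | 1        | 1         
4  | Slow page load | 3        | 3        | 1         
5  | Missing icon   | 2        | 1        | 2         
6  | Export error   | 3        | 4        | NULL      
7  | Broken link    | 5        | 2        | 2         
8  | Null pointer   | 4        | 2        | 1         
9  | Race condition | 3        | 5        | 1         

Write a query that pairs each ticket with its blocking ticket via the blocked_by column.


This is a self-join: tickets is joined to a second copy of itself, matching each row's blocked_by to another row's id. Use LEFT JOIN so rows with blocked_by=NULL are kept.
  - ticket 1 (Bad redirect): blocked_by=NULL -> NULL
  - ticket 2 (Wrong total): blocked_by=1 -> Bad redirect
  - ticket 3 (Stale cache): blocked_by=1 -> Bad redirect
  - ticket 4 (Slow page load): blocked_by=1 -> Bad redirect
  - ticket 5 (Missing icon): blocked_by=2 -> Wrong total
  - ticket 6 (Export error): blocked_by=NULL -> NULL
  - ticket 7 (Broken link): blocked_by=2 -> Wrong total
  - ticket 8 (Null pointer): blocked_by=1 -> Bad redirect
  - ticket 9 (Race condition): blocked_by=1 -> Bad redirect

SQL:
SELECT a.title AS item, b.title AS blocked_by
FROM tickets a
LEFT JOIN tickets b ON a.blocked_by = b.id

Result:
item           | blocked_by  
---------------+-------------
Bad redirect   | NULL        
Wrong total    | Bad redirect
Stale cache    | Bad redirect
Slow page load | Bad redirect
Missing icon   | Wrong total 
Export error   | NULL        
Broken link    | Wrong total 
Null pointer   | Bad redirect
Race condition | Bad redirect


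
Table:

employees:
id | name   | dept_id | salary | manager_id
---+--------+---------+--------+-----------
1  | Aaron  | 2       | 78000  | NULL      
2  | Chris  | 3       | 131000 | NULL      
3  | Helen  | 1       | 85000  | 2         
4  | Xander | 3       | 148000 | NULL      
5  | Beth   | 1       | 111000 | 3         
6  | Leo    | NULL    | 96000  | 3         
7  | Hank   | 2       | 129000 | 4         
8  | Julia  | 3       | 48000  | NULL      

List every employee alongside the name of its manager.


This is a self-join: employees is joined to a second copy of itself, matching each row's manager_id to another row's id. Use LEFT JOIN so rows with manager_id=NULL are kept.
  - employee 1 (Aaron): manager_id=NULL -> NULL
  - employee 2 (Chris): manager_id=NULL -> NULL
  - employee 3 (Helen): manager_id=2 -> Chris
  - employee 4 (Xander): manager_id=NULL -> NULL
  - employee 5 (Beth): manager_id=3 -> Helen
  - employee 6 (Leo): manager_id=3 -> Helen
  - employee 7 (Hank): manager_id=4 -> Xander
  - employee 8 (Julia): manager_id=NULL -> NULL

SQL:
SELECT a.name AS item, b.name AS manager
FROM employees a
LEFT JOIN employees b ON a.manager_id = b.id

Result:
item   | manager
-------+--------
Aaron  | NULL   
Chris  | NULL   
Helen  | Chris  
Xander | NULL   
Beth   | Helen  
Leo    | Helen  
Hank   | Xander 
Julia  | NULL   


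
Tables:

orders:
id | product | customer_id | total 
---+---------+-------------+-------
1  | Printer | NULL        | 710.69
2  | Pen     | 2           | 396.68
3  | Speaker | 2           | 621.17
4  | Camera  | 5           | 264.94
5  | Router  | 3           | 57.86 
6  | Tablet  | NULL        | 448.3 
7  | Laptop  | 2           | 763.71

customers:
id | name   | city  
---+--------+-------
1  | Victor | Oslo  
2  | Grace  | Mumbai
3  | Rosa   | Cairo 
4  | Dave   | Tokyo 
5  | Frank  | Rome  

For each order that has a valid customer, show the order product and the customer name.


INNER JOIN keeps only orders rows whose customer_id matches an id in customers. Walk through each order:
  - order 1 (Printer): customer_id=NULL, no match -> dropped
  - order 2 (Pen): customer_id=2 -> matches Grace
  - order 3 (Speaker): customer_id=2 -> matches Grace
  - order 4 (Camera): customer_id=5 -> matches Frank
  - order 5 (Router): customer_id=3 -> matches Rosa
  - order 6 (Tablet): customer_id=NULL, no match -> dropped
  - order 7 (Laptop): customer_id=2 -> matches Grace
So 2 of 7 rows are dropped.

SQL:
SELECT a.product, b.name AS customer
FROM orders a
INNER JOIN customers b ON a.customer_id = b.id

Result:
product | customer
--------+---------
Pen     | Grace   
Speaker | Grace   
Camera  | Frank   
Router  | Rosa    
Laptop  | Grace   


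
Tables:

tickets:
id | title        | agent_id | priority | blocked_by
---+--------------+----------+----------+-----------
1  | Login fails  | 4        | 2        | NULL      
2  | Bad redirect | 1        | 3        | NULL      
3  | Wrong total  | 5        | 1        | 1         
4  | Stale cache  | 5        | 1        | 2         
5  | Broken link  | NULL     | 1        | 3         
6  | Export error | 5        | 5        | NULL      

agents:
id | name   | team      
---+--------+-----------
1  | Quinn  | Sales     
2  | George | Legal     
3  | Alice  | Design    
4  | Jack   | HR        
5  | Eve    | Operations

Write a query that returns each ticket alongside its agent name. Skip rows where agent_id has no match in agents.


INNER JOIN keeps only tickets rows whose agent_id matches an id in agents. Walk through each ticket:
  - ticket 1 (Login fails): agent_id=4 -> matches Jack
  - ticket 2 (Bad redirect): agent_id=1 -> matches Quinn
  - ticket 3 (Wrong total): agent_id=5 -> matches Eve
  - ticket 4 (Stale cache): agent_id=5 -> matches Eve
  - ticket 5 (Broken link): agent_id=NULL, no match -> dropped
  - ticket 6 (Export error): agent_id=5 -> matches Eve
So 1 of 6 rows is dropped.

SQL:
SELECT a.title, b.name AS agent
FROM tickets a
INNER JOIN agents b ON a.agent_id = b.id

Result:
title        | agent
-------------+------
Login fails  | Jack 
Bad redirect | Quinn
Wrong total  | Eve  
Stale cache  | Eve  
Export error | Eve  


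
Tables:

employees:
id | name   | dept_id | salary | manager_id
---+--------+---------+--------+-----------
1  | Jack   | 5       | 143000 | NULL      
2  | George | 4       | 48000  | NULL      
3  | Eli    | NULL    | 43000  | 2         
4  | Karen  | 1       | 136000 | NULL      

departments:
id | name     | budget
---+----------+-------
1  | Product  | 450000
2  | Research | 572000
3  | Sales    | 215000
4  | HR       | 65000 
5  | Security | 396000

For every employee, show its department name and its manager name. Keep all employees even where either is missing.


Two LEFT JOINs from the same base table employees: one to departments via dept_id, one to employees itself via manager_id. Both are LEFT so every employee is preserved.
Match against departments:
  - employee 1 (Jack): dept_id=5 -> matches Security
  - employee 2 (George): dept_id=4 -> matches HR
  - employee 3 (Eli): dept_id=NULL, no match -> kept with NULL
  - employee 4 (Karen): dept_id=1 -> matches Product
Match against employees (self):
  - employee 1 (Jack): manager_id=NULL -> NULL
  - employee 2 (George): manager_id=NULL -> NULL
  - employee 3 (Eli): manager_id=2 -> George
  - employee 4 (Karen): manager_id=NULL -> NULL

SQL:
SELECT a.name, b.name AS department, c.name AS manager
FROM employees a
LEFT JOIN departments b ON a.dept_id = b.id
LEFT JOIN employees c ON a.manager_id = c.id

Result:
name   | department | manager
-------+------------+--------
Jack   | Security   | NULL   
George | HR         | NULL   
Eli    | NULL       | George 
Karen  | Product    | NULL   


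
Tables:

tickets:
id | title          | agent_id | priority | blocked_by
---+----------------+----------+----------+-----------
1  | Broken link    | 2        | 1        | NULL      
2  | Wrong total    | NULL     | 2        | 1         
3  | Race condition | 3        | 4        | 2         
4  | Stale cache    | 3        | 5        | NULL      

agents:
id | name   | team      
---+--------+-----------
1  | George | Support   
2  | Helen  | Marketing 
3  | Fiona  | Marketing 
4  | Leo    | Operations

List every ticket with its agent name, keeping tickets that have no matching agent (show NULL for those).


LEFT JOIN keeps every row from tickets (the left table); where agent_id has no match in agents, the agent columns become NULL. Walk through each ticket:
  - ticket 1 (Broken link): agent_id=2 -> matches Helen
  - ticket 2 (Wrong total): agent_id=NULL, no match -> kept with NULL
  - ticket 3 (Race condition): agent_id=3 -> matches Fiona
  - ticket 4 (Stale cache): agent_id=3 -> matches Fiona
All 4 rows appear; 1 has NULL agent.

SQL:
SELECT a.title, b.name AS agent
FROM tickets a
LEFT JOIN agents b ON a.agent_id = b.id

Result:
title          | agent
---------------+------
Broken link    | Helen
Wrong total    | NULL 
Race condition | Fiona
Stale cache    | Fiona


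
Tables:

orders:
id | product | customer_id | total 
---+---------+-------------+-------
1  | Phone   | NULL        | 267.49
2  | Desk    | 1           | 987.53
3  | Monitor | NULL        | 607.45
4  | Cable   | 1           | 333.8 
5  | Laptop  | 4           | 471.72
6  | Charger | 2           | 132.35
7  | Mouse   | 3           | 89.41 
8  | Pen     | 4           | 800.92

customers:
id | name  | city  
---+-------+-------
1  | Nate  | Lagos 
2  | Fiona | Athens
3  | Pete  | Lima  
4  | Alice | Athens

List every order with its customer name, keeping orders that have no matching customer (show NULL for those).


LEFT JOIN keeps every row from orders (the left table); where customer_id has no match in customers, the customer columns become NULL. Walk through each order:
  - order 1 (Phone): customer_id=NULL, no match -> kept with NULL
  - order 2 (Desk): customer_id=1 -> matches Nate
  - order 3 (Monitor): customer_id=NULL, no match -> kept with NULL
  - order 4 (Cable): customer_id=1 -> matches Nate
  - order 5 (Laptop): customer_id=4 -> matches Alice
  - order 6 (Charger): customer_id=2 -> matches Fiona
  - order 7 (Mouse): customer_id=3 -> matches Pete
  - order 8 (Pen): customer_id=4 -> matches Alice
All 8 rows appear; 2 have NULL customer.

SQL:
SELECT a.product, b.name AS customer
FROM orders a
LEFT JOIN customers b ON a.customer_id = b.id

Result:
product | customer
--------+---------
Phone   | NULL    
Desk    | Nate    
Monitor | NULL    
Cable   | Nate    
Laptop  | Alice   
Charger | Fiona   
Mouse   | Pete    
Pen     | Alice   


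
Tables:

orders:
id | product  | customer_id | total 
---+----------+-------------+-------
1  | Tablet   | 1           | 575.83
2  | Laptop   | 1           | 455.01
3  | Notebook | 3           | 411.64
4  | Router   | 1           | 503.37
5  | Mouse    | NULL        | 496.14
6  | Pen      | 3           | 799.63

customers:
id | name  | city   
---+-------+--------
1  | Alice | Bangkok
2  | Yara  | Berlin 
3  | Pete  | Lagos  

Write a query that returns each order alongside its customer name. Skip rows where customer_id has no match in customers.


INNER JOIN keeps only orders rows whose customer_id matches an id in customers. Walk through each order:
  - order 1 (Tablet): customer_id=1 -> matches Alice
  - order 2 (Laptop): customer_id=1 -> matches Alice
  - order 3 (Notebook): customer_id=3 -> matches Pete
  - order 4 (Router): customer_id=1 -> matches Alice
  - order 5 (Mouse): customer_id=NULL, no match -> dropped
  - order 6 (Pen): customer_id=3 -> matches Pete
So 1 of 6 rows is dropped.

SQL:
SELECT a.product, b.name AS customer
FROM orders a
INNER JOIN customers b ON a.customer_id = b.id

Result:
product  | customer
---------+---------
Tablet   | Alice   
Laptop   | Alice   
Notebook | Pete    
Router   | Alice   
Pen      | Pete    


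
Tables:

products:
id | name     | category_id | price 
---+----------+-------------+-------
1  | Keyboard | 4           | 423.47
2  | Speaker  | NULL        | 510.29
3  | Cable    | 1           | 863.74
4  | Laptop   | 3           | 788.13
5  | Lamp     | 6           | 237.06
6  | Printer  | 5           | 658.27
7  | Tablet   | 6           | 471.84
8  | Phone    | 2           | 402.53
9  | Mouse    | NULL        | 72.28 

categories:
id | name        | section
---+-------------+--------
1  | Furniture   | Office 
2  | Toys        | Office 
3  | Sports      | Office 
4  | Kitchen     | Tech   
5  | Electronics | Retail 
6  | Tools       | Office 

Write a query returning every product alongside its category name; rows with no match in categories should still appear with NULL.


LEFT JOIN keeps every row from products (the left table); where category_id has no match in categories, the category columns become NULL. Walk through each product:
  - product 1 (Keyboard): category_id=4 -> matches Kitchen
  - product 2 (Speaker): category_id=NULL, no match -> kept with NULL
  - product 3 (Cable): category_id=1 -> matches Furniture
  - product 4 (Laptop): category_id=3 -> matches Sports
  - product 5 (Lamp): category_id=6 -> matches Tools
  - product 6 (Printer): category_id=5 -> matches Electronics
  - product 7 (Tablet): category_id=6 -> matches Tools
  - product 8 (Phone): category_id=2 -> matches Toys
  - product 9 (Mouse): category_id=NULL, no match -> kept with NULL
All 9 rows appear; 2 have NULL category.

SQL:
SELECT a.name, b.name AS category
FROM products a
LEFT JOIN categories b ON a.category_id = b.id

Result:
name     | category   
---------+------------
Keyboard | Kitchen    
Speaker  | NULL       
Cable    | Furniture  
Laptop   | Sports     
Lamp     | Tools      
Printer  | Electronics
Tablet   | Tools      
Phone    | Toys       
Mouse    | NULL       


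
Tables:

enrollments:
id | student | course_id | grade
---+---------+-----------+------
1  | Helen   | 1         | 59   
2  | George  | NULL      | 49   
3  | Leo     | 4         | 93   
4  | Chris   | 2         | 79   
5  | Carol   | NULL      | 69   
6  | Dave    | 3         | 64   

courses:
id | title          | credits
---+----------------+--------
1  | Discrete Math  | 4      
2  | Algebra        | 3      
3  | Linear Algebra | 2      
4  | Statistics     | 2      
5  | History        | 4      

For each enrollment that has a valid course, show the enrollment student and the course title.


INNER JOIN keeps only enrollments rows whose course_id matches an id in courses. Walk through each enrollment:
  - enrollment 1 (Helen): course_id=1 -> matches Discrete Math
  - enrollment 2 (George): course_id=NULL, no match -> dropped
  - enrollment 3 (Leo): course_id=4 -> matches Statistics
  - enrollment 4 (Chris): course_id=2 -> matches Algebra
  - enrollment 5 (Carol): course_id=NULL, no match -> dropped
  - enrollment 6 (Dave): course_id=3 -> matches Linear Algebra
So 2 of 6 rows are dropped.

SQL:
SELECT a.student, b.title AS course
FROM enrollments a
INNER JOIN courses b ON a.course_id = b.id

Result:
student | course        
--------+---------------
Helen   | Discrete Math 
Leo     | Statistics    
Chris   | Algebra       
Dave    | Linear Algebra


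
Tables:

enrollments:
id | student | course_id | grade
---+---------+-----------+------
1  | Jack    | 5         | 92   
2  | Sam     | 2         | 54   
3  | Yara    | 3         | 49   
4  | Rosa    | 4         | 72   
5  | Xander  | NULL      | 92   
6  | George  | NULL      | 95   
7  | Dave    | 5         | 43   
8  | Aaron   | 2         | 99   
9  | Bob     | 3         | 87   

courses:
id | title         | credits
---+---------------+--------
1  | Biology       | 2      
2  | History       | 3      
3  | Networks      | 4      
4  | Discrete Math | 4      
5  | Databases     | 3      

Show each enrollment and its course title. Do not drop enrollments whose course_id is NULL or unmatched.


LEFT JOIN keeps every row from enrollments (the left table); where course_id has no match in courses, the course columns become NULL. Walk through each enrollment:
  - enrollment 1 (Jack): course_id=5 -> matches Databases
  - enrollment 2 (Sam): course_id=2 -> matches History
  - enrollment 3 (Yara): course_id=3 -> matches Networks
  - enrollment 4 (Rosa): course_id=4 -> matches Discrete Math
  - enrollment 5 (Xander): course_id=NULL, no match -> kept with NULL
  - enrollment 6 (George): course_id=NULL, no match -> kept with NULL
  - enrollment 7 (Dave): course_id=5 -> matches Databases
  - enrollment 8 (Aaron): course_id=2 -> matches History
  - enrollment 9 (Bob): course_id=3 -> matches Networks
All 9 rows appear; 2 have NULL course.

SQL:
SELECT a.student, b.title AS course
FROM enrollments a
LEFT JOIN courses b ON a.course_id = b.id

Result:
student | course       
--------+--------------
Jack    | Databases    
Sam     | History      
Yara    | Networks     
Rosa    | Discrete Math
Xander  | NULL         
George  | NULL         
Dave    | Databases    
Aaron   | History      
Bob     | Networks     


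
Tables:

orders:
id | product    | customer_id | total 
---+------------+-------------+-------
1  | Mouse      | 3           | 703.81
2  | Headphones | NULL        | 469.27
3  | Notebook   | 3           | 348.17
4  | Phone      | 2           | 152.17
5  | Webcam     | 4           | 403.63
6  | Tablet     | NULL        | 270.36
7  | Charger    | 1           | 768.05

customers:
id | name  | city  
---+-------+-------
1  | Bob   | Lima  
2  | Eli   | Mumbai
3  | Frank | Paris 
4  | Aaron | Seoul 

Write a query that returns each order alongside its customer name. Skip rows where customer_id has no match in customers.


INNER JOIN keeps only orders rows whose customer_id matches an id in customers. Walk through each order:
  - order 1 (Mouse): customer_id=3 -> matches Frank
  - order 2 (Headphones): customer_id=NULL, no match -> dropped
  - order 3 (Notebook): customer_id=3 -> matches Frank
  - order 4 (Phone): customer_id=2 -> matches Eli
  - order 5 (Webcam): customer_id=4 -> matches Aaron
  - order 6 (Tablet): customer_id=NULL, no match -> dropped
  - order 7 (Charger): customer_id=1 -> matches Bob
So 2 of 7 rows are dropped.

SQL:
SELECT a.product, b.name AS customer
FROM orders a
INNER JOIN customers b ON a.customer_id = b.id

Result:
product  | customer
---------+---------
Mouse    | Frank   
Notebook | Frank   
Phone    | Eli     
Webcam   | Aaron   
Charger  | Bob     


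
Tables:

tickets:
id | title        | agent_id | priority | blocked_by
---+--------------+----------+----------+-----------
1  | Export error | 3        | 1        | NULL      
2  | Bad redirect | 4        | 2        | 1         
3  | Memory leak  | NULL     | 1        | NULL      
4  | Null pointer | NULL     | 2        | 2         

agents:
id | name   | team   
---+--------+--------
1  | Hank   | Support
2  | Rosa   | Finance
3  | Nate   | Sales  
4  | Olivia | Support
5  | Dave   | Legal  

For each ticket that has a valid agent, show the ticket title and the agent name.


INNER JOIN keeps only tickets rows whose agent_id matches an id in agents. Walk through each ticket:
  - ticket 1 (Export error): agent_id=3 -> matches Nate
  - ticket 2 (Bad redirect): agent_id=4 -> matches Olivia
  - ticket 3 (Memory leak): agent_id=NULL, no match -> dropped
  - ticket 4 (Null pointer): agent_id=NULL, no match -> dropped
So 2 of 4 rows are dropped.

SQL:
SELECT a.title, b.name AS agent
FROM tickets a
INNER JOIN agents b ON a.agent_id = b.id

Result:
title        | agent 
-------------+-------
Export error | Nate  
Bad redirect | Olivia


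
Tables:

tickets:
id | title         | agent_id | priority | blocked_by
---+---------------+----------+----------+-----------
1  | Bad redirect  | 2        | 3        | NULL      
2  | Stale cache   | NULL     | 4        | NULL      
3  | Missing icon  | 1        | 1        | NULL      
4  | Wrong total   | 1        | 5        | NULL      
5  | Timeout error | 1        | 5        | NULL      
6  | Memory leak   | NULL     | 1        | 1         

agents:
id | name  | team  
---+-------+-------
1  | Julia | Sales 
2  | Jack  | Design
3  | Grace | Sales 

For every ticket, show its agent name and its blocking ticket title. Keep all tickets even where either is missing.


Two LEFT JOINs from the same base table tickets: one to agents via agent_id, one to tickets itself via blocked_by. Both are LEFT so every ticket is preserved.
Match against agents:
  - ticket 1 (Bad redirect): agent_id=2 -> matches Jack
  - ticket 2 (Stale cache): agent_id=NULL, no match -> kept with NULL
  - ticket 3 (Missing icon): agent_id=1 -> matches Julia
  - ticket 4 (Wrong total): agent_id=1 -> matches Julia
  - ticket 5 (Timeout error): agent_id=1 -> matches Julia
  - ticket 6 (Memory leak): agent_id=NULL, no match -> kept with NULL
Match against tickets (self):
  - ticket 1 (Bad redirect): blocked_by=NULL -> NULL
  - ticket 2 (Stale cache): blocked_by=NULL -> NULL
  - ticket 3 (Missing icon): blocked_by=NULL -> NULL
  - ticket 4 (Wrong total): blocked_by=NULL -> NULL
  - ticket 5 (Timeout error): blocked_by=NULL -> NULL
  - ticket 6 (Memory leak): blocked_by=1 -> Bad redirect

SQL:
SELECT a.title, b.name AS agent, c.title AS blocked_by
FROM tickets a
LEFT JOIN agents b ON a.agent_id = b.id
LEFT JOIN tickets c ON a.blocked_by = c.id

Result:
title         | agent | blocked_by  
--------------+-------+-------------
Bad redirect  | Jack  | NULL        
Stale cache   | NULL  | NULL        
Missing icon  | Julia | NULL        
Wrong total   | Julia | NULL        
Timeout error | Julia | NULL        
Memory leak   | NULL  | Bad redirect


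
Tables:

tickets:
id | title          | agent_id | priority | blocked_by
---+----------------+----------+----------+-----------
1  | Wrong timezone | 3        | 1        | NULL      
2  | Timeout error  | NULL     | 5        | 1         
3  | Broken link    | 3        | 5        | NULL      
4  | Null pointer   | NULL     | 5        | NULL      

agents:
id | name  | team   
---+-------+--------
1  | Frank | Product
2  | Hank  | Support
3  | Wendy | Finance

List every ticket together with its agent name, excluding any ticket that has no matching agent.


INNER JOIN keeps only tickets rows whose agent_id matches an id in agents. Walk through each ticket:
  - ticket 1 (Wrong timezone): agent_id=3 -> matches Wendy
  - ticket 2 (Timeout error): agent_id=NULL, no match -> dropped
  - ticket 3 (Broken link): agent_id=3 -> matches Wendy
  - ticket 4 (Null pointer): agent_id=NULL, no match -> dropped
So 2 of 4 rows are dropped.

SQL:
SELECT a.title, b.name AS agent
FROM tickets a
INNER JOIN agents b ON a.agent_id = b.id

Result:
title          | agent
---------------+------
Wrong timezone | Wendy
Broken link    | Wendy


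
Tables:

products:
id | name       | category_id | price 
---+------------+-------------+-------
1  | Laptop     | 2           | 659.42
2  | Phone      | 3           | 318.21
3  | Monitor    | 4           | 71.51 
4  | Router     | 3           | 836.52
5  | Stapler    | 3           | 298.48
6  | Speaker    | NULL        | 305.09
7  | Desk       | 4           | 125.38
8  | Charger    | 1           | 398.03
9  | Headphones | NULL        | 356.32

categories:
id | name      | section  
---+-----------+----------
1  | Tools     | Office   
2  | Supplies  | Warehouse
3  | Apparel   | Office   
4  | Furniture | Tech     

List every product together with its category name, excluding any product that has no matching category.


INNER JOIN keeps only products rows whose category_id matches an id in categories. Walk through each product:
  - product 1 (Laptop): category_id=2 -> matches Supplies
  - product 2 (Phone): category_id=3 -> matches Apparel
  - product 3 (Monitor): category_id=4 -> matches Furniture
  - product 4 (Router): category_id=3 -> matches Apparel
  - product 5 (Stapler): category_id=3 -> matches Apparel
  - product 6 (Speaker): category_id=NULL, no match -> dropped
  - product 7 (Desk): category_id=4 -> matches Furniture
  - product 8 (Charger): category_id=1 -> matches Tools
  - product 9 (Headphones): category_id=NULL, no match -> dropped
So 2 of 9 rows are dropped.

SQL:
SELECT a.name, b.name AS category
FROM products a
INNER JOIN categories b ON a.category_id = b.id

Result:
name    | category 
--------+----------
Laptop  | Supplies 
Phone   | Apparel  
Monitor | Furniture
Router  | Apparel  
Stapler | Apparel  
Desk    | Furniture
Charger | Tools    


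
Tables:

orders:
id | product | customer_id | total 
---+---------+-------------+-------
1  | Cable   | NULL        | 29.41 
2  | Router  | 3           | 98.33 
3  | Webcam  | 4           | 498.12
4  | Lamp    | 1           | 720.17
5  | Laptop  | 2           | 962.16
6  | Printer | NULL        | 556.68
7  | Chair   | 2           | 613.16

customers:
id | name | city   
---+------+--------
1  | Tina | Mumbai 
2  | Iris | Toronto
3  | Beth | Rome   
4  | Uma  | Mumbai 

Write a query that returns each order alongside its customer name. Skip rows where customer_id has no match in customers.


INNER JOIN keeps only orders rows whose customer_id matches an id in customers. Walk through each order:
  - order 1 (Cable): customer_id=NULL, no match -> dropped
  - order 2 (Router): customer_id=3 -> matches Beth
  - order 3 (Webcam): customer_id=4 -> matches Uma
  - order 4 (Lamp): customer_id=1 -> matches Tina
  - order 5 (Laptop): customer_id=2 -> matches Iris
  - order 6 (Printer): customer_id=NULL, no match -> dropped
  - order 7 (Chair): customer_id=2 -> matches Iris
So 2 of 7 rows are dropped.

SQL:
SELECT a.product, b.name AS customer
FROM orders a
INNER JOIN customers b ON a.customer_id = b.id

Result:
product | customer
--------+---------
Router  | Beth    
Webcam  | Uma     
Lamp    | Tina    
Laptop  | Iris    
Chair   | Iris    


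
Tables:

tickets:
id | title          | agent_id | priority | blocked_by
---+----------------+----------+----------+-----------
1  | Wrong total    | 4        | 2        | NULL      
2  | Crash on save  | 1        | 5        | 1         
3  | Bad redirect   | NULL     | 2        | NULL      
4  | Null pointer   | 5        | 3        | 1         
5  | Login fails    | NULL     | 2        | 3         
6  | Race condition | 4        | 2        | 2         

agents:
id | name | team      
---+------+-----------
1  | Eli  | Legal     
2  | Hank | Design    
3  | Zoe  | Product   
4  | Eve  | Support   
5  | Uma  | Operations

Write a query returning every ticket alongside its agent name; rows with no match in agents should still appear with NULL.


LEFT JOIN keeps every row from tickets (the left table); where agent_id has no match in agents, the agent columns become NULL. Walk through each ticket:
  - ticket 1 (Wrong total): agent_id=4 -> matches Eve
  - ticket 2 (Crash on save): agent_id=1 -> matches Eli
  - ticket 3 (Bad redirect): agent_id=NULL, no match -> kept with NULL
  - ticket 4 (Null pointer): agent_id=5 -> matches Uma
  - ticket 5 (Login fails): agent_id=NULL, no match -> kept with NULL
  - ticket 6 (Race condition): agent_id=4 -> matches Eve
All 6 rows appear; 2 have NULL agent.

SQL:
SELECT a.title, b.name AS agent
FROM tickets a
LEFT JOIN agents b ON a.agent_id = b.id

Result:
title          | agent
---------------+------
Wrong total    | Eve  
Crash on save  | Eli  
Bad redirect   | NULL 
Null pointer   | Uma  
Login fails    | NULL 
Race condition | Eve  
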